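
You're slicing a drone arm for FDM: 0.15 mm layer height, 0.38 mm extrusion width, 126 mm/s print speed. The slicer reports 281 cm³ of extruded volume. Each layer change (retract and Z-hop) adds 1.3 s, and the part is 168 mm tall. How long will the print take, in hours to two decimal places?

11.27 hours

Bead cross-section: 0.15 × 0.38 → 0.057 mm².
Total extruded path = 281000/0.057 = 4929824.6 mm.
Print-move time = 4929824.6 / 126, so 39125.6 s.
Layer count = ceil(168 / 0.15) = 1120.
Z-hop total: 1120 × 1.3 → 1456 s.
Altogether 39125.6 + 1456 = 40581.6 s, i.e. 11.27 hours.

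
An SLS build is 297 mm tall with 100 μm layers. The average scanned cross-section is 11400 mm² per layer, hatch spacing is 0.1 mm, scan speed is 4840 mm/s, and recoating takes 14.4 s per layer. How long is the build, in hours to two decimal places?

31.31 hours

Layer count = ceil(297 / 0.1) = 2970.
Scan path per layer = 11400 / 0.1, so 114000 mm.
Scan time per layer = 114000 / 4840, so 23.5537 s.
Per-layer time: 23.5537 + 14.4 → 37.9537 s.
Build time = 2970 × 37.9537 = 112722.489 s = 31.31 hours.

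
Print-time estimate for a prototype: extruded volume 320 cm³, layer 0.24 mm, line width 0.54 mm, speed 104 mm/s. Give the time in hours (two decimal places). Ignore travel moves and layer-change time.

Extrusion cross-section: 0.24 × 0.54 → 0.1296 mm².
Total extruded path = 320000/0.1296 = 2469135.8 mm.
Time extruding: 2469135.8 / 104 → 23741.7 s.
23741.7 s = 6.59 hours.

6.59 hours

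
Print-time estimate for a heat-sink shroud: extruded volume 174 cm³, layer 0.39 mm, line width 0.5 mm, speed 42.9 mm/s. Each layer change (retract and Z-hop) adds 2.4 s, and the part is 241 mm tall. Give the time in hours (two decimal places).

6.19 hours

Line area = 0.39 × 0.5 = 0.195 mm².
Toolpath length = 174 cm³ / 0.195 mm² = 174000 / 0.195 = 892307.7 mm.
Time extruding = 892307.7 / 42.9, so 20799.7 s.
Number of layers: 241 / 0.39 → 618 (rounded up).
Layer-change overhead = 618 × 2.4, so 1483.2 s.
Altogether 20799.7 + 1483.2 = 22282.9 s, i.e. 6.19 hours.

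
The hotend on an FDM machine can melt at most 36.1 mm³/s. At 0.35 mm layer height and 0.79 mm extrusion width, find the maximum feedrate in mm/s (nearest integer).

131 mm/s

A = 0.35 × 0.79, so 0.2765 mm².
v_max = Q/A = 36.1/0.2765 = 130.56 mm/s → 131 mm/s.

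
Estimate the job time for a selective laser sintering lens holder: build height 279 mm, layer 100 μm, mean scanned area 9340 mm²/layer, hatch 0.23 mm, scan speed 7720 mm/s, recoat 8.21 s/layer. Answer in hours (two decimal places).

10.44 hours

Number of layers: 279 / 0.1 → 2790 (rounded up).
Hatch length per layer = 9340 / 0.23 = 40608.7 mm.
Scan time per layer = 40608.7 / 7720 = 5.2602 s.
Layer cycle = 5.2602 + 8.21 = 13.4702 s.
Build time = 2790 × 13.4702 = 37581.858 s = 10.44 hours.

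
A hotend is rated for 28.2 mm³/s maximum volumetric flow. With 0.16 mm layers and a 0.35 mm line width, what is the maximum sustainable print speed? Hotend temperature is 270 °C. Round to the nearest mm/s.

Bead cross-section = 0.16 × 0.35, so 0.056 mm².
Max speed = 28.2 / 0.056 = 503.57 ≈ 504 mm/s.

504 mm/s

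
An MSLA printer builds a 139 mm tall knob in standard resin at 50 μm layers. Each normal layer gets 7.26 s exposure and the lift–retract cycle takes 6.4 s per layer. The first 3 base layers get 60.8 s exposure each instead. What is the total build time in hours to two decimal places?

10.59 hours

Number of layers: 139 / 0.05 → 2780 (rounded up).
Bottom layers: 3 × (60.8 + 6.4) → 201.6 s.
Remaining layers = 2777 × (7.26 + 6.4), so 37933.82 s.
Sum: 201.6 + 37933.82 = 38135.42 s → 10.59 hours.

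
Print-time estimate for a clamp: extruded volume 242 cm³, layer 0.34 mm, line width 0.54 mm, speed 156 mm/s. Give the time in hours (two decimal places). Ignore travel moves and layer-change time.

Extrusion cross-section: 0.34 × 0.54 → 0.1836 mm².
Toolpath length = 242 cm³ / 0.1836 mm² = 242000 / 0.1836 = 1318082.8 mm.
Print-move time: 1318082.8 / 156 → 8449.2 s.
Converting: 8449.2 s = 2.35 hours.

2.35 hours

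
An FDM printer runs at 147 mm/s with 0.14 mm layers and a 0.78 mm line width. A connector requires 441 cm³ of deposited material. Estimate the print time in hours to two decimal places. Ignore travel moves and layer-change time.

Bead cross-section = 0.14 × 0.78, so 0.1092 mm².
Toolpath length = 441 cm³ / 0.1092 mm² = 441000 / 0.1092 = 4038461.5 mm.
Extrusion time = 4038461.5 / 147, so 27472.5 s.
27472.5 s = 7.63 hours.

7.63 hours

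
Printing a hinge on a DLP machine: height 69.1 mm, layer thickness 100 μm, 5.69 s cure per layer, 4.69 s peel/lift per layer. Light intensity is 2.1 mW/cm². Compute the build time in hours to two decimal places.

1.99 hours

Layers = ⌈69.1/0.1⌉ = 691.
Per-layer time: 5.69 + 4.69 → 10.38 s.
Build time: 691 × 10.38 s = 7172.58 s, i.e. 1.99 hours.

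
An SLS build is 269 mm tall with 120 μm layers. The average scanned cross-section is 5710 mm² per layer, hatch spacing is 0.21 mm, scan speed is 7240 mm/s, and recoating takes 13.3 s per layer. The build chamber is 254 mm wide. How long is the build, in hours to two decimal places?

Layers = ⌈269/0.12⌉ = 2242.
Hatch length per layer = 5710 / 0.21 = 27190.5 mm.
Scan time per layer = 27190.5 / 7240 = 3.7556 s.
Layer cycle: 3.7556 + 13.3 → 17.0556 s.
Total: 2242 × 17.0556 s = 38238.6552 s → 10.62 hours.

10.62 hours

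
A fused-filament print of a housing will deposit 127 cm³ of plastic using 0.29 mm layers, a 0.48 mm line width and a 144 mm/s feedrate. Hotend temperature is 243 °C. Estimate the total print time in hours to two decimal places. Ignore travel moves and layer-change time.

Bead cross-section = 0.29 × 0.48 = 0.1392 mm².
Path length: 127000 mm³ / 0.1392 mm² → 912356.3 mm.
Print-move time: 912356.3 / 144 → 6335.8 s.
That's 6335.8 s → 1.76 hours.

1.76 hours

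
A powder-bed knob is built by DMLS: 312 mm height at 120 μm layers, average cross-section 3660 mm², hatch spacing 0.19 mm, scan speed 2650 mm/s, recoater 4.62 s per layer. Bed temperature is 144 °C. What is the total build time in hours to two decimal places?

8.59 hours

Number of layers: 312 / 0.12 → 2600 (rounded up).
Hatch length per layer = 3660 / 0.19, so 19263.2 mm.
Per-layer scan time = 19263.2 / 2650, so 7.2691 s.
Time per layer: 7.2691 + 4.62 → 11.8891 s.
Total: 2600 × 11.8891 s = 30911.66 s → 8.59 hours.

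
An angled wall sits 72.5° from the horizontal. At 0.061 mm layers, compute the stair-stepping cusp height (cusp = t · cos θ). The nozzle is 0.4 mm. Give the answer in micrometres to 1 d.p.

h_c = t·cos θ = 0.061 × 0.3007 = 0.018343 mm (18.3 μm).

18.3 μm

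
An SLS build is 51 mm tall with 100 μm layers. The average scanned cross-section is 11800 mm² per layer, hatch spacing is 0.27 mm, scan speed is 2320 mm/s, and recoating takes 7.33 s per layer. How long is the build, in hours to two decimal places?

3.71 hours

Number of layers: 51 / 0.1 → 510 (rounded up).
Per-layer scan distance: 11800 / 0.27 → 43703.7 mm.
Laser time per layer = 43703.7 / 2320 = 18.8378 s.
Layer cycle: 18.8378 + 7.33 → 26.1678 s.
510 layers × 26.1678 s/layer = 13345.578 s, i.e. 3.71 hours.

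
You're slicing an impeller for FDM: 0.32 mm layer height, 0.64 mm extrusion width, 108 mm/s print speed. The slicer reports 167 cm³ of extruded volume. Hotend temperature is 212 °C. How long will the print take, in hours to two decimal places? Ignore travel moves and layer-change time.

2.10 hours

Line area: 0.32 × 0.64 → 0.2048 mm².
Path length: 167000 mm³ / 0.2048 mm² → 815429.7 mm.
Time extruding = 815429.7 / 108, so 7550.3 s.
7550.3 s = 2.10 hours.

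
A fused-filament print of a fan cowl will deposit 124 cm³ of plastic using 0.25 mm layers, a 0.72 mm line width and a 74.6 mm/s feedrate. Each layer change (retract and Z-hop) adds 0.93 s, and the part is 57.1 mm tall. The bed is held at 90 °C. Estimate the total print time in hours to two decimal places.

2.62 hours

Extrusion cross-section: 0.25 × 0.72 → 0.18 mm².
Total extruded path = 124000/0.18 = 688888.9 mm.
Print-move time = 688888.9 / 74.6 = 9234.4 s.
Layer count = ceil(57.1 / 0.25) = 229.
Layer-change overhead = 229 × 0.93 = 212.97 s.
Total = 9234.4 + 212.97 = 9447.37 s = 2.62 hours.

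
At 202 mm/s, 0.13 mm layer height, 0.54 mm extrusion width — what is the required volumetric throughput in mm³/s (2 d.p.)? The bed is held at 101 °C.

A: 0.13 × 0.54 → 0.0702 mm².
Q = v·A = 202 × 0.0702 = 14.18 mm³/s.

14.18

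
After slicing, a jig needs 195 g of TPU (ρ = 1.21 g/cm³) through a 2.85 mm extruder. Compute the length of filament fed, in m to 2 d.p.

Volume = 195 g / 1.21 g·cm⁻³ = 161.157 cm³ = 161157 mm³.
Filament cross-section = π × (2.85/2)² = 6.3794 mm².
L = V/A = 161157/6.3794 = 25262.09 mm → 25.26 m.

25.26 m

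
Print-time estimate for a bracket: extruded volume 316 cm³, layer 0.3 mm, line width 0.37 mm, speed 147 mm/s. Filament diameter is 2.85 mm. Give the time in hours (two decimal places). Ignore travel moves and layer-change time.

Extrusion cross-section = 0.3 × 0.37 = 0.111 mm².
Toolpath length = 316 cm³ / 0.111 mm² = 316000 / 0.111 = 2846846.8 mm.
Time extruding: 2846846.8 / 147 → 19366.3 s.
In the requested units: 19366.3 s = 5.38 hours.

5.38 hours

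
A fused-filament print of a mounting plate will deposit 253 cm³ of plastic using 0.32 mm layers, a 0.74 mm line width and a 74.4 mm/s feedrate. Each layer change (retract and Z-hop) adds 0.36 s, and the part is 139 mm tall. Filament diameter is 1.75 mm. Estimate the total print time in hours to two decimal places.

4.03 hours

Bead cross-section = 0.32 × 0.74, so 0.2368 mm².
Total extruded path = 253000/0.2368 = 1068412.2 mm.
Time extruding = 1068412.2 / 74.4 = 14360.4 s.
Layer count = ceil(139 / 0.32) = 435.
Non-print overhead = 435 × 0.36, so 156.6 s.
Altogether 14360.4 + 156.6 = 14517 s, i.e. 4.03 hours.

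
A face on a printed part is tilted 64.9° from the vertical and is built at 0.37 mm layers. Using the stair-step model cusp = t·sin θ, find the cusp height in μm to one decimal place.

335.1 μm

Cusp = layer height × sin(64.9°) = 0.37 × 0.9056 = 0.335072 mm = 335.1 μm.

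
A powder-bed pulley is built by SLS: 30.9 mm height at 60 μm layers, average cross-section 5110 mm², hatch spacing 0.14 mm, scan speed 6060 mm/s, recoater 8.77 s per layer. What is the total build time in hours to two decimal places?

2.12 hours

Number of layers: 30.9 / 0.06 → 515 (rounded up).
Per-layer scan distance: 5110 / 0.14 → 36500 mm.
Scan time per layer = 36500 / 6060, so 6.0231 s.
Layer cycle = 6.0231 + 8.77, so 14.7931 s.
515 layers × 14.7931 s/layer = 7618.4465 s, i.e. 2.12 hours.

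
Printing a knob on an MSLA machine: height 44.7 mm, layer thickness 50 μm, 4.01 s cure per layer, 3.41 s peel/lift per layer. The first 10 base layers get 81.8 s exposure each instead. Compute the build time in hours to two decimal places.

Layers = ⌈44.7/0.05⌉ = 894.
Base layers = 10 × (81.8 + 3.41) = 852.1 s.
Normal layers: 884 × (4.01 + 3.41) → 6559.28 s.
Total = 852.1 + 6559.28 = 7411.38 s = 2.06 hours.

2.06 hours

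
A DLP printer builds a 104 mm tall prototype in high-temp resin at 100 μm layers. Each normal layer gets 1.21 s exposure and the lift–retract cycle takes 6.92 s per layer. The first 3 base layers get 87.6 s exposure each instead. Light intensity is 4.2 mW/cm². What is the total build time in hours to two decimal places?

Layers = ⌈104/0.1⌉ = 1040.
Bottom layers = 3 × (87.6 + 6.92) = 283.56 s.
Normal layers: 1037 × (1.21 + 6.92) → 8430.81 s.
Sum: 283.56 + 8430.81 = 8714.37 s → 2.42 hours.

2.42 hours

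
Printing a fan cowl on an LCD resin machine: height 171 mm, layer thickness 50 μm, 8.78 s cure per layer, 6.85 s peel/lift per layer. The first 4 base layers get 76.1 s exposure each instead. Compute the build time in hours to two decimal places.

14.92 hours

Number of layers: 171 / 0.05 → 3420 (rounded up).
Bottom layers = 4 × (76.1 + 6.85), so 331.8 s.
Remaining layers = 3416 × (8.78 + 6.85) = 53392.08 s.
Total = 331.8 + 53392.08 = 53723.88 s = 14.92 hours.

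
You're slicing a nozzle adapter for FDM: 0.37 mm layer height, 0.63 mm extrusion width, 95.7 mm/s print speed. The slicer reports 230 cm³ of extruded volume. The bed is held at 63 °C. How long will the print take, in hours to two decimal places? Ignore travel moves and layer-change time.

2.86 hours

Bead cross-section = 0.37 × 0.63 = 0.2331 mm².
Toolpath length = 230 cm³ / 0.2331 mm² = 230000 / 0.2331 = 986701 mm.
Time extruding: 986701 / 95.7 → 10310.4 s.
Converting: 10310.4 s = 2.86 hours.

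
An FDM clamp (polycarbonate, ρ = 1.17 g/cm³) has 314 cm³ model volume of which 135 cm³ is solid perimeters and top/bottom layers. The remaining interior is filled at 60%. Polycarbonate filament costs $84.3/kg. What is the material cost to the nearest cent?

Volume inside the shell: 314 − 135 → 179 cm³.
Infill deposited: 0.60 × 179 → 107.4 cm³.
Deposited volume = 135 + 107.4 = 242.4 cm³.
Mass = 242.4 × 1.17, so 283.608 g.
Cost = 283.608 g / 1000 × $84.3/kg = $23.91.

$23.91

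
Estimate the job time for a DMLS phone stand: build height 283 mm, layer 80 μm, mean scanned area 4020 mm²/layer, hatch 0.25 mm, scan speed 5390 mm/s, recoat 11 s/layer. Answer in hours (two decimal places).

Layer count = ceil(283 / 0.08) = 3538.
Scan path per layer: 4020 / 0.25 → 16080 mm.
Laser time per layer = 16080 / 5390, so 2.9833 s.
Layer cycle: 2.9833 + 11 → 13.9833 s.
Total: 3538 × 13.9833 s = 49472.9154 s → 13.74 hours.

13.74 hours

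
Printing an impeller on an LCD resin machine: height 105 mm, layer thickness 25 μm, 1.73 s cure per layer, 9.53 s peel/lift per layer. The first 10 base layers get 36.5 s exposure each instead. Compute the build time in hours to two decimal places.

13.23 hours

Number of layers: 105 / 0.025 → 4200 (rounded up).
Burn-in layers = 10 × (36.5 + 9.53) = 460.3 s.
Remaining layers = 4190 × (1.73 + 9.53) = 47179.4 s.
Sum: 460.3 + 47179.4 = 47639.7 s → 13.23 hours.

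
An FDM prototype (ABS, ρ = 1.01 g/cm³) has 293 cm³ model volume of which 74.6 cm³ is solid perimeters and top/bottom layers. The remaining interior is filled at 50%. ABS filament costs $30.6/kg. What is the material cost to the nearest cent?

$5.68

Volume inside the shell = 293 − 74.6 = 218.4 cm³.
Infill deposited = 0.50 × 218.4, so 109.2 cm³.
Total extruded: 74.6 + 109.2 → 183.8 cm³.
Mass = 183.8 × 1.01, so 185.638 g.
At $30.6/kg: 185.638/1000 × 30.6 = $5.68.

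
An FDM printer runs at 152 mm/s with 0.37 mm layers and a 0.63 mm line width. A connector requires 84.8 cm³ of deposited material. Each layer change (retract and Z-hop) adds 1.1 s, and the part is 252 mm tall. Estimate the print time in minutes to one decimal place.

Extrusion cross-section = 0.37 × 0.63, so 0.2331 mm².
Total extruded path = 84800/0.2331 = 363792.4 mm.
Print-move time: 363792.4 / 152 → 2393.4 s.
Number of layers: 252 / 0.37 → 682 (rounded up).
Non-print overhead = 682 × 1.1 = 750.2 s.
Altogether 2393.4 + 750.2 = 3143.6 s, i.e. 52.4 minutes.

52.4 minutes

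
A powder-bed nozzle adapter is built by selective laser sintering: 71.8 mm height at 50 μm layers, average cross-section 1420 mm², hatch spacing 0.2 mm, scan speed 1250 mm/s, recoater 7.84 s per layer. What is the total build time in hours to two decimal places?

Number of layers: 71.8 / 0.05 → 1436 (rounded up).
Per-layer scan distance = 1420 / 0.2 = 7100 mm.
Laser time per layer = 7100 / 1250 = 5.68 s.
Time per layer: 5.68 + 7.84 → 13.52 s.
Build time = 1436 × 13.52 = 19414.72 s = 5.39 hours.

5.39 hours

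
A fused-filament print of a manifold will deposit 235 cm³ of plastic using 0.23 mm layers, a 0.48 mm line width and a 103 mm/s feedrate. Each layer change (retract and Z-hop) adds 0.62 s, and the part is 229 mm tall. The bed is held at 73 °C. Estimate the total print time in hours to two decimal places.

Extrusion cross-section = 0.23 × 0.48, so 0.1104 mm².
Total extruded path = 235000/0.1104 = 2128623.2 mm.
Extrusion time = 2128623.2 / 103 = 20666.2 s.
Layers = ⌈229/0.23⌉ = 996.
Z-hop total = 996 × 0.62 = 617.52 s.
Altogether 20666.2 + 617.52 = 21283.72 s, i.e. 5.91 hours.

5.91 hours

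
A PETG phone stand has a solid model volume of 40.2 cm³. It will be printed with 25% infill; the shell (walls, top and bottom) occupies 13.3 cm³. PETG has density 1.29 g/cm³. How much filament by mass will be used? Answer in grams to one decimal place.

Infill region: 40.2 − 13.3 → 26.9 cm³.
Deposited infill = 0.25 × 26.9 = 6.725 cm³.
Total printed volume: 13.3 + 6.725 → 20.025 cm³.
Mass = 20.025 × 1.29 = 25.83225 g.

25.8 g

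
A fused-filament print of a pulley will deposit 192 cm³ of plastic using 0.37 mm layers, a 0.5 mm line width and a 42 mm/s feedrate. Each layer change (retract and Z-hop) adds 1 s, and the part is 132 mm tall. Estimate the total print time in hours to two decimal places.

Bead cross-section = 0.37 × 0.5 = 0.185 mm².
Toolpath length = 192 cm³ / 0.185 mm² = 192000 / 0.185 = 1037837.8 mm.
Extrusion time = 1037837.8 / 42, so 24710.4 s.
Layers = ⌈132/0.37⌉ = 357.
Layer-change overhead: 357 × 1 → 357 s.
Total = 24710.4 + 357 = 25067.4 s = 6.96 hours.

6.96 hours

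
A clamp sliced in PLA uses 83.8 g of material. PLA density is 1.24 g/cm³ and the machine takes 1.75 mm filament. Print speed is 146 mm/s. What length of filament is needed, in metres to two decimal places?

28.10 m

Volume = 83.8 g / 1.24 g·cm⁻³ = 67.5806 cm³ = 67580.6 mm³.
Cross-section of 1.75 mm filament: π·(1.75/2)² = 2.4053 mm².
L = V/A = 67580.6/2.4053 = 28096.54 mm → 28.10 m.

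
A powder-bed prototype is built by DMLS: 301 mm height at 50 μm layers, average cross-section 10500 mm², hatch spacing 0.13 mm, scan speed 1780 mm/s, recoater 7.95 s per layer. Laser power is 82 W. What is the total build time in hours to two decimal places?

89.17 hours

Layers = ⌈301/0.05⌉ = 6020.
Scan path per layer = 10500 / 0.13, so 80769.2 mm.
Scan time per layer = 80769.2 / 1780 = 45.376 s.
Layer cycle: 45.376 + 7.95 → 53.326 s.
Build time = 6020 × 53.326 = 321022.52 s = 89.17 hours.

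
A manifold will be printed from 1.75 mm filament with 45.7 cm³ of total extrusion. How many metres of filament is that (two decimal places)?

19.00 m

Filament cross-section = π × (1.75/2)² = 2.4053 mm².
Length = 45.7 cm³ / 2.4053 mm² = 45700 / 2.4053 = 18999.71 mm = 19.00 m.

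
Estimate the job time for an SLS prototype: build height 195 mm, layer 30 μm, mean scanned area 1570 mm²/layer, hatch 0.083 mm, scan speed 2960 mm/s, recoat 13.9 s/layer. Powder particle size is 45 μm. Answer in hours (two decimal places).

Layers = ⌈195/0.03⌉ = 6500.
Scan path per layer = 1570 / 0.083, so 18915.7 mm.
Per-layer scan time = 18915.7 / 2960 = 6.3904 s.
Layer cycle: 6.3904 + 13.9 → 20.2904 s.
6500 layers × 20.2904 s/layer = 131887.6 s, i.e. 36.64 hours.

36.64 hours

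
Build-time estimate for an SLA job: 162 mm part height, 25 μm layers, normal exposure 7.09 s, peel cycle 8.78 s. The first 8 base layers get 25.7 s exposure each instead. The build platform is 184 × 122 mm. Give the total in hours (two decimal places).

28.61 hours

Layers = ⌈162/0.025⌉ = 6480.
Base layers = 8 × (25.7 + 8.78) = 275.84 s.
Remaining layers: 6472 × (7.09 + 8.78) → 102710.64 s.
Total = 275.84 + 102710.64 = 102986.48 s = 28.61 hours.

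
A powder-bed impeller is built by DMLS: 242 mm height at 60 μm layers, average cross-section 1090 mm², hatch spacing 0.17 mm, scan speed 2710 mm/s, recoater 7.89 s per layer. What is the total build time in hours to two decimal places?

Layer count = ceil(242 / 0.06) = 4034.
Per-layer scan distance = 1090 / 0.17 = 6411.8 mm.
Laser time per layer: 6411.8 / 2710 → 2.366 s.
Time per layer: 2.366 + 7.89 → 10.256 s.
4034 layers × 10.256 s/layer = 41372.704 s, i.e. 11.49 hours.

11.49 hours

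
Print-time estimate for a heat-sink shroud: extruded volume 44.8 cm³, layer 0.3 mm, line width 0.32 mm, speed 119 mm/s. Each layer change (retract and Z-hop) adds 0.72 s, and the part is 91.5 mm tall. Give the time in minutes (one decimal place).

69.0 minutes

Line area = 0.3 × 0.32 = 0.096 mm².
Total extruded path = 44800/0.096 = 466666.7 mm.
Extrusion time = 466666.7 / 119 = 3921.6 s.
Number of layers: 91.5 / 0.3 → 305 (rounded up).
Layer-change overhead: 305 × 0.72 → 219.6 s.
Altogether 3921.6 + 219.6 = 4141.2 s, i.e. 69.0 minutes.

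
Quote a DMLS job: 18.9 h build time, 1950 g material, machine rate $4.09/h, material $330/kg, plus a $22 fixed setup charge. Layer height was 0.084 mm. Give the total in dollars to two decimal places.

Machine cost = 4.09 × 18.9 = $77.301.
Feedstock cost: 330 × 1950/1000 → $643.50.
Adding setup: 77.301 + 643.50 + 22 → 742.801 ≈ $742.80.

$742.80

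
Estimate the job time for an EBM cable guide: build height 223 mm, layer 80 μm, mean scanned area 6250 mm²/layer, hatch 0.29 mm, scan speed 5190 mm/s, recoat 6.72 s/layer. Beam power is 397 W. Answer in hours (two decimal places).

8.42 hours

Number of layers: 223 / 0.08 → 2788 (rounded up).
Per-layer scan distance = 6250 / 0.29 = 21551.7 mm.
Per-layer scan time = 21551.7 / 5190, so 4.1525 s.
Time per layer = 4.1525 + 6.72 = 10.8725 s.
Total: 2788 × 10.8725 s = 30312.53 s → 8.42 hours.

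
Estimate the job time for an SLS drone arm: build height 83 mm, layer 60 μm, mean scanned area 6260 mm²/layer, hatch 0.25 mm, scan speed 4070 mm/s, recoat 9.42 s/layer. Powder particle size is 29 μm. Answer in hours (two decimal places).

Number of layers: 83 / 0.06 → 1384 (rounded up).
Hatch length per layer = 6260 / 0.25 = 25040 mm.
Per-layer scan time = 25040 / 4070 = 6.1523 s.
Layer cycle = 6.1523 + 9.42, so 15.5723 s.
Total: 1384 × 15.5723 s = 21552.0632 s → 5.99 hours.

5.99 hours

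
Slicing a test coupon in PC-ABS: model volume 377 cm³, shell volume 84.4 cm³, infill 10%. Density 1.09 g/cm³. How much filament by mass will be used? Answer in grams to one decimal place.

123.9 g

Infill region: 377 − 84.4 → 292.6 cm³.
Infill deposited = 0.10 × 292.6 = 29.26 cm³.
Total printed volume = 84.4 + 29.26 = 113.66 cm³.
Mass = 113.66 × 1.09 = 123.8894 g.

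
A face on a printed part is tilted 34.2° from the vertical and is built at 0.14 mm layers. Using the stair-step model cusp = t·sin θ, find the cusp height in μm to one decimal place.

78.7 μm

h_c = t·sin θ = 0.14 × 0.5621 = 0.078694 mm (78.7 μm).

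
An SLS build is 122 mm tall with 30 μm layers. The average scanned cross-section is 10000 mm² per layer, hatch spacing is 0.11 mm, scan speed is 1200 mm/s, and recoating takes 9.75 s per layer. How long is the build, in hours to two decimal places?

Layers = ⌈122/0.03⌉ = 4067.
Scan path per layer = 10000 / 0.11 = 90909.1 mm.
Per-layer scan time: 90909.1 / 1200 → 75.7576 s.
Layer cycle = 75.7576 + 9.75, so 85.5076 s.
Total: 4067 × 85.5076 s = 347759.4092 s → 96.60 hours.

96.60 hours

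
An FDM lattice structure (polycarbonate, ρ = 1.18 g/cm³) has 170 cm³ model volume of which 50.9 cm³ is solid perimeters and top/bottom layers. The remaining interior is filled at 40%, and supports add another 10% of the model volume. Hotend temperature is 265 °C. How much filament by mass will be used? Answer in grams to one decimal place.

Interior volume: 170 − 50.9 → 119.1 cm³.
Infill deposited = 0.40 × 119.1, so 47.64 cm³.
Support: 0.10 × 170 → 17 cm³.
Deposited volume = 50.9 + 47.64 + 17, so 115.54 cm³.
Mass: 115.54 × 1.18 → 136.3372 g.

136.3 g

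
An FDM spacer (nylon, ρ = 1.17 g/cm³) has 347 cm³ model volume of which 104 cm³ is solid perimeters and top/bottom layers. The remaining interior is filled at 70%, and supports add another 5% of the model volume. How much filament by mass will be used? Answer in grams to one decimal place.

Infill region = 347 − 104 = 243 cm³.
Infill volume: 0.70 × 243 → 170.1 cm³.
Support = 0.05 × 347, so 17.35 cm³.
Total printed volume = 104 + 170.1 + 17.35, so 291.45 cm³.
Mass = 291.45 × 1.17, so 340.9965 g.

341.0 g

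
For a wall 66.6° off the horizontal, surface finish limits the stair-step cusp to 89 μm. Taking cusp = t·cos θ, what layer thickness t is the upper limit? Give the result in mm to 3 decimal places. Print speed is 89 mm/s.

0.224 mm

t = h_c / cos θ = 0.089 / 0.3971 = 0.224 mm.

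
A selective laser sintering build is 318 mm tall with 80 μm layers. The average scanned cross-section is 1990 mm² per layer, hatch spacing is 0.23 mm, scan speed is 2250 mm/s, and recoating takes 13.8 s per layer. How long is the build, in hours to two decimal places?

19.48 hours

Layer count = ceil(318 / 0.08) = 3975.
Hatch length per layer = 1990 / 0.23, so 8652.2 mm.
Laser time per layer: 8652.2 / 2250 → 3.8454 s.
Time per layer = 3.8454 + 13.8, so 17.6454 s.
3975 layers × 17.6454 s/layer = 70140.465 s, i.e. 19.48 hours.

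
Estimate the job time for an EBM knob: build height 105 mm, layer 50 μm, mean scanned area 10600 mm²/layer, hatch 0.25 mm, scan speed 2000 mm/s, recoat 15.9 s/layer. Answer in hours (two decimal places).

Number of layers: 105 / 0.05 → 2100 (rounded up).
Hatch length per layer = 10600 / 0.25 = 42400 mm.
Per-layer scan time: 42400 / 2000 → 21.2 s.
Per-layer time = 21.2 + 15.9, so 37.1 s.
Build time = 2100 × 37.1 = 77910 s = 21.64 hours.

21.64 hours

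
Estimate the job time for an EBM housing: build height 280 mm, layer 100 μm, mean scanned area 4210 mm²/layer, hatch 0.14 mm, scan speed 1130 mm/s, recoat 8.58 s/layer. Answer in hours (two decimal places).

27.37 hours

Number of layers: 280 / 0.1 → 2800 (rounded up).
Hatch length per layer = 4210 / 0.14, so 30071.4 mm.
Per-layer scan time: 30071.4 / 1130 → 26.6119 s.
Time per layer: 26.6119 + 8.58 → 35.1919 s.
Total: 2800 × 35.1919 s = 98537.32 s → 27.37 hours.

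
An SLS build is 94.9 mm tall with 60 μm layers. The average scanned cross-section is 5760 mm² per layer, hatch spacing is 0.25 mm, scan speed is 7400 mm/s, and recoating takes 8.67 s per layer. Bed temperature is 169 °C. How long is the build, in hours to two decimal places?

5.18 hours

Number of layers: 94.9 / 0.06 → 1582 (rounded up).
Scan path per layer: 5760 / 0.25 → 23040 mm.
Scan time per layer: 23040 / 7400 → 3.1135 s.
Layer cycle: 3.1135 + 8.67 → 11.7835 s.
Total: 1582 × 11.7835 s = 18641.497 s → 5.18 hours.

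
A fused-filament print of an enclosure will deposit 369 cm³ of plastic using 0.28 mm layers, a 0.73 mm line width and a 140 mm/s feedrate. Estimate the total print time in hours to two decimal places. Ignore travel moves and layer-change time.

Extrusion cross-section: 0.28 × 0.73 → 0.2044 mm².
Total extruded path = 369000/0.2044 = 1805283.8 mm.
Print-move time = 1805283.8 / 140, so 12894.9 s.
In the requested units: 12894.9 s = 3.58 hours.

3.58 hours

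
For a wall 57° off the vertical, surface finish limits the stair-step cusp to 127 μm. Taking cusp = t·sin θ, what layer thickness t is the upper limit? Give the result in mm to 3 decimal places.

t = h_c / sin θ = 0.127 / 0.8387 = 0.151 mm.

0.151 mm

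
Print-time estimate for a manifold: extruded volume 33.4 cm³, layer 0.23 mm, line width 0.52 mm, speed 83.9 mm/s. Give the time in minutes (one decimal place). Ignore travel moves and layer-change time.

Bead cross-section = 0.23 × 0.52 = 0.1196 mm².
Path length: 33400 mm³ / 0.1196 mm² → 279264.2 mm.
Extrusion time = 279264.2 / 83.9, so 3328.5 s.
In the requested units: 3328.5 s = 55.5 minutes.

55.5 minutes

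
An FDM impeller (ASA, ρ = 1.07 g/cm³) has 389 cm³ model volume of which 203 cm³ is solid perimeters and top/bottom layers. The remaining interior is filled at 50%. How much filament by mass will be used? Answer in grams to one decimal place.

Volume inside the shell = 389 − 203, so 186 cm³.
Deposited infill = 0.50 × 186, so 93 cm³.
Deposited volume = 203 + 93 = 296 cm³.
Mass = 296 × 1.07, so 316.72 g.

316.7 g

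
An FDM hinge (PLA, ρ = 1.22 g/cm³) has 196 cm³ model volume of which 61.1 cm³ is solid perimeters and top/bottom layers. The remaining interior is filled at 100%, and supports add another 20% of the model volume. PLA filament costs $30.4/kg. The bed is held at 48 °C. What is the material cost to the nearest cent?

$8.72

Infill region: 196 − 61.1 → 134.9 cm³.
Deposited infill = 1.00 × 134.9 = 134.9 cm³.
Support = 0.20 × 196 = 39.2 cm³.
Total extruded: 61.1 + 134.9 + 39.2 → 235.2 cm³.
Mass = 235.2 × 1.22, so 286.944 g.
At $30.4/kg: 286.944/1000 × 30.4 = $8.72.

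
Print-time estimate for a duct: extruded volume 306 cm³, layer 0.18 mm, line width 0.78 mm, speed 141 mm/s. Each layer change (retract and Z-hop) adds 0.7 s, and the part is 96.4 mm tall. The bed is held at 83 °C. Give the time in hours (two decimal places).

Bead cross-section = 0.18 × 0.78 = 0.1404 mm².
Toolpath length = 306 cm³ / 0.1404 mm² = 306000 / 0.1404 = 2179487.2 mm.
Print-move time = 2179487.2 / 141 = 15457.4 s.
Layer count = ceil(96.4 / 0.18) = 536.
Layer-change overhead = 536 × 0.7 = 375.2 s.
Altogether 15457.4 + 375.2 = 15832.6 s, i.e. 4.40 hours.

4.40 hours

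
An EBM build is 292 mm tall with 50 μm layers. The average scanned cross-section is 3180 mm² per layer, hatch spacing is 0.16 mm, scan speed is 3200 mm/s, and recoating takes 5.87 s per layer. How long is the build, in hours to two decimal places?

Layer count = ceil(292 / 0.05) = 5840.
Hatch length per layer = 3180 / 0.16 = 19875 mm.
Scan time per layer = 19875 / 3200, so 6.2109 s.
Per-layer time: 6.2109 + 5.87 → 12.0809 s.
Total: 5840 × 12.0809 s = 70552.456 s → 19.60 hours.

19.60 hours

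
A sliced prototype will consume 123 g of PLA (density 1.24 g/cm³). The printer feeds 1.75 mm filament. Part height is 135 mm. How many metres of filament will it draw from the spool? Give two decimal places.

41.24 m

Extruded volume: 123/1.24 = 99.1935 cm³ (99193.5 mm³).
Filament cross-section = π × (1.75/2)² = 2.4053 mm².
L = V/A = 99193.5/2.4053 = 41239.55 mm → 41.24 m.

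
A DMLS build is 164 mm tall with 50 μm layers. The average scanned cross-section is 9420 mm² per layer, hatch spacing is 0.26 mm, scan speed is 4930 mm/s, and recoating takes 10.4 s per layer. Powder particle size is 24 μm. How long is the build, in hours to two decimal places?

16.17 hours

Layer count = ceil(164 / 0.05) = 3280.
Hatch length per layer = 9420 / 0.26 = 36230.8 mm.
Scan time per layer = 36230.8 / 4930, so 7.349 s.
Layer cycle = 7.349 + 10.4 = 17.749 s.
Total: 3280 × 17.749 s = 58216.72 s → 16.17 hours.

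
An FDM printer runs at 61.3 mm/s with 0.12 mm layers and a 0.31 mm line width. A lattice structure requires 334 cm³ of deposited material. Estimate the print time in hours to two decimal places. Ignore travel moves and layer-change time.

40.69 hours

Extrusion cross-section = 0.12 × 0.31 = 0.0372 mm².
Total extruded path = 334000/0.0372 = 8978494.6 mm.
Print-move time = 8978494.6 / 61.3 = 146468.1 s.
Converting: 146468.1 s = 40.69 hours.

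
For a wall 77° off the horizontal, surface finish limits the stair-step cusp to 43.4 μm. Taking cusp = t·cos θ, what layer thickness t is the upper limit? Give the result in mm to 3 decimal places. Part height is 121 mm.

0.193 mm

Layer height = cusp / cos(77°) = 0.0434 / 0.2250 = 0.193 mm.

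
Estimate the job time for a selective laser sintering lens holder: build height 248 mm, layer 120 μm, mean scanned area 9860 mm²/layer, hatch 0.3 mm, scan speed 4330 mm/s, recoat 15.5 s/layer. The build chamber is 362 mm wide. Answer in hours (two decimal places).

13.26 hours

Layers = ⌈248/0.12⌉ = 2067.
Per-layer scan distance = 9860 / 0.3 = 32866.7 mm.
Laser time per layer = 32866.7 / 4330, so 7.5905 s.
Per-layer time: 7.5905 + 15.5 → 23.0905 s.
2067 layers × 23.0905 s/layer = 47728.0635 s, i.e. 13.26 hours.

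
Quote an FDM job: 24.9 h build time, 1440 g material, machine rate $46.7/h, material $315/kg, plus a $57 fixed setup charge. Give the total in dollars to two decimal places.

Machine-time cost: 46.7 × 24.9 → $1162.83.
Material charge: 315 × 1440/1000 → $453.60.
Adding setup: 1162.83 + 453.60 + 57 → $1673.43.

$1673.43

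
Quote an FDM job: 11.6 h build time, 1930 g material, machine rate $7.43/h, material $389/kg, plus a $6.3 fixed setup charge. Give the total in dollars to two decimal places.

$843.26

Machine-time cost = 7.43 × 11.6 = $86.188.
Feedstock cost: 389 × 1930/1000 → $750.77.
Total = 86.188 + 750.77 + 6.3 = 843.258 ≈ $843.26.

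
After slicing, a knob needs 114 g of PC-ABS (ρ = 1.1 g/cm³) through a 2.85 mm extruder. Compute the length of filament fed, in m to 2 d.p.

16.25 m

Extruded volume: 114/1.1 = 103.6364 cm³ (103636.4 mm³).
Cross-section of 2.85 mm filament: π·(2.85/2)² = 6.3794 mm².
L = V/A = 103636.4/6.3794 = 16245.48 mm → 16.25 m.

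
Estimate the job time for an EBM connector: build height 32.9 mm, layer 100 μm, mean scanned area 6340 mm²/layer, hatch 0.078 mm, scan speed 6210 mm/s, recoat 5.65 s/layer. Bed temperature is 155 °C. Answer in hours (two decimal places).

1.71 hours

Number of layers: 32.9 / 0.1 → 329 (rounded up).
Hatch length per layer: 6340 / 0.078 → 81282.1 mm.
Scan time per layer = 81282.1 / 6210, so 13.0889 s.
Per-layer time = 13.0889 + 5.65 = 18.7389 s.
Build time = 329 × 18.7389 = 6165.0981 s = 1.71 hours.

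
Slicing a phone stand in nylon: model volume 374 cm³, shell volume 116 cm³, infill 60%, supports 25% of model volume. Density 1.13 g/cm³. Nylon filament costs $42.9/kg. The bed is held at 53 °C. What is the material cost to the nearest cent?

$17.66

Interior volume: 374 − 116 → 258 cm³.
Infill volume = 0.60 × 258 = 154.8 cm³.
Support: 0.25 × 374 → 93.5 cm³.
Deposited volume: 116 + 154.8 + 93.5 → 364.3 cm³.
Mass: 364.3 × 1.13 → 411.659 g.
At $42.9/kg: 411.659/1000 × 42.9 = $17.66.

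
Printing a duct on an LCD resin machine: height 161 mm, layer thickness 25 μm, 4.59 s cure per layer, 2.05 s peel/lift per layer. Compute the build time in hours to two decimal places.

11.88 hours

Layer count = ceil(161 / 0.025) = 6440.
Per-layer time = 4.59 + 2.05 = 6.64 s.
Build time: 6440 × 6.64 s = 42761.6 s, i.e. 11.88 hours.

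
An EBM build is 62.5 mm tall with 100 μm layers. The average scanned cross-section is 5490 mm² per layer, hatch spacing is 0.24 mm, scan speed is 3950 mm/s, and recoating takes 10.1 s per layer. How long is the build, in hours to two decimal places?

2.76 hours

Layer count = ceil(62.5 / 0.1) = 625.
Scan path per layer = 5490 / 0.24 = 22875 mm.
Scan time per layer = 22875 / 3950 = 5.7911 s.
Layer cycle = 5.7911 + 10.1 = 15.8911 s.
Total: 625 × 15.8911 s = 9931.9375 s → 2.76 hours.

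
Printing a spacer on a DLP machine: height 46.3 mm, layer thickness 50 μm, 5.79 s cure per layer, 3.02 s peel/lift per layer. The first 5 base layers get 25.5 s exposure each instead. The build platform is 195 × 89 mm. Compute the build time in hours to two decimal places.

2.29 hours

Layer count = ceil(46.3 / 0.05) = 926.
Bottom layers: 5 × (25.5 + 3.02) → 142.6 s.
Normal layers = 921 × (5.79 + 3.02) = 8114.01 s.
Total = 142.6 + 8114.01 = 8256.61 s = 2.29 hours.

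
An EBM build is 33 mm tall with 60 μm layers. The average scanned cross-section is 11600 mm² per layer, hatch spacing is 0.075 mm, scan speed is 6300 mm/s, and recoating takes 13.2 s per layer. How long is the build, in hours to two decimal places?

Layers = ⌈33/0.06⌉ = 550.
Scan path per layer = 11600 / 0.075 = 154666.7 mm.
Per-layer scan time: 154666.7 / 6300 → 24.5503 s.
Layer cycle = 24.5503 + 13.2 = 37.7503 s.
Total: 550 × 37.7503 s = 20762.665 s → 5.77 hours.

5.77 hours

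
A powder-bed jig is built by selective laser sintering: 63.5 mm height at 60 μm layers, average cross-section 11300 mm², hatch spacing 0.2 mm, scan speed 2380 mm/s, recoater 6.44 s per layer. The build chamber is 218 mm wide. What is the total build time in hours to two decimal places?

8.88 hours

Number of layers: 63.5 / 0.06 → 1059 (rounded up).
Hatch length per layer = 11300 / 0.2, so 56500 mm.
Scan time per layer = 56500 / 2380, so 23.7395 s.
Time per layer: 23.7395 + 6.44 → 30.1795 s.
1059 layers × 30.1795 s/layer = 31960.0905 s, i.e. 8.88 hours.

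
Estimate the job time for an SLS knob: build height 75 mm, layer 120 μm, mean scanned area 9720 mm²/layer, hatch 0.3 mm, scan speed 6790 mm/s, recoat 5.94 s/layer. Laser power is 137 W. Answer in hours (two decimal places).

1.86 hours

Layer count = ceil(75 / 0.12) = 625.
Hatch length per layer = 9720 / 0.3 = 32400 mm.
Scan time per layer = 32400 / 6790, so 4.7717 s.
Layer cycle = 4.7717 + 5.94, so 10.7117 s.
Build time = 625 × 10.7117 = 6694.8125 s = 1.86 hours.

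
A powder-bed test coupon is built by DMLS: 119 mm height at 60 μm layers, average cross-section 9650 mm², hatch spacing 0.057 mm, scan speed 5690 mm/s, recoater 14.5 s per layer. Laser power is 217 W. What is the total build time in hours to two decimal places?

24.39 hours

Number of layers: 119 / 0.06 → 1984 (rounded up).
Per-layer scan distance: 9650 / 0.057 → 169298.2 mm.
Scan time per layer = 169298.2 / 5690 = 29.7536 s.
Per-layer time = 29.7536 + 14.5 = 44.2536 s.
1984 layers × 44.2536 s/layer = 87799.1424 s, i.e. 24.39 hours.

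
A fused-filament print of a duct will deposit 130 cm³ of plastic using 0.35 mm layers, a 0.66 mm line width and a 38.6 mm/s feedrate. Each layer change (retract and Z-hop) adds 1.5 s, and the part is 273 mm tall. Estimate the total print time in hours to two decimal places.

Extrusion cross-section = 0.35 × 0.66, so 0.231 mm².
Total extruded path = 130000/0.231 = 562770.6 mm.
Time extruding: 562770.6 / 38.6 → 14579.5 s.
Layers = ⌈273/0.35⌉ = 780.
Layer-change overhead: 780 × 1.5 → 1170 s.
Total = 14579.5 + 1170 = 15749.5 s = 4.37 hours.

4.37 hours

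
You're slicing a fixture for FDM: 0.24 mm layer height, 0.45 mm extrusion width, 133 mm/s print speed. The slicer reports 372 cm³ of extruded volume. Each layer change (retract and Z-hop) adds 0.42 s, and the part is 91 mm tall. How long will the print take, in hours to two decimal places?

Bead cross-section: 0.24 × 0.45 → 0.108 mm².
Path length: 372000 mm³ / 0.108 mm² → 3444444.4 mm.
Print-move time: 3444444.4 / 133 → 25898.1 s.
Layers = ⌈91/0.24⌉ = 380.
Layer-change overhead: 380 × 0.42 → 159.6 s.
Altogether 25898.1 + 159.6 = 26057.7 s, i.e. 7.24 hours.

7.24 hours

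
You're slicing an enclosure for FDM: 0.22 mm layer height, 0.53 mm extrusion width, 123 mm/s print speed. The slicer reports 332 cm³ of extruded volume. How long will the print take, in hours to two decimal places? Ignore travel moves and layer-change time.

Bead cross-section = 0.22 × 0.53, so 0.1166 mm².
Toolpath length = 332 cm³ / 0.1166 mm² = 332000 / 0.1166 = 2847341.3 mm.
Time extruding: 2847341.3 / 123 → 23149.1 s.
Converting: 23149.1 s = 6.43 hours.

6.43 hours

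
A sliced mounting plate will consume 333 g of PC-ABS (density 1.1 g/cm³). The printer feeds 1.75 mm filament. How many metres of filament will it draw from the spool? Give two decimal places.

125.86 m

Extruded volume: 333/1.1 = 302.7273 cm³ (302727.3 mm³).
Filament cross-section = π × (1.75/2)² = 2.4053 mm².
L = V/A = 302727.3/2.4053 = 125858.44 mm → 125.86 m.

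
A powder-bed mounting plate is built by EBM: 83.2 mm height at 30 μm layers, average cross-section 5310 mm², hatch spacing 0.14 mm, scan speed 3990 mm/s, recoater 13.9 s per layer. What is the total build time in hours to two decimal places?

Layers = ⌈83.2/0.03⌉ = 2774.
Scan path per layer: 5310 / 0.14 → 37928.6 mm.
Beam time per layer = 37928.6 / 3990, so 9.5059 s.
Per-layer time: 9.5059 + 13.9 → 23.4059 s.
Build time = 2774 × 23.4059 = 64927.9666 s = 18.04 hours.

18.04 hours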